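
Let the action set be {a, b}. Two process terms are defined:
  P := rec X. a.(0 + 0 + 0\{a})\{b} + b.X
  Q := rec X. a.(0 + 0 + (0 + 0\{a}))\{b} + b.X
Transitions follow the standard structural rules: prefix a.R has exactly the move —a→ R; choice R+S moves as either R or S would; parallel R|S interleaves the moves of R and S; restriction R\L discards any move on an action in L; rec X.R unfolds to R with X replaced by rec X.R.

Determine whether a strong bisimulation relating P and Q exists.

YES

Reachable graph of P (2 states):
  p0 = rec X. a.(0 + 0 + 0\{a})\{b} + b.X | -a-> p1, -b-> p0
  p1 = (0 + 0 + 0\{a})\{b} | stopped
Reachable graph of Q (2 states):
  q0 = rec X. a.(0 + 0 + (0 + 0\{a}))\{b} + b.X | -a-> q1, -b-> q0
  q1 = (0 + 0 + (0 + 0\{a}))\{b} | stopped
Bisimilarity quotient blocks:
  B0 = {p0, q0}
  B1 = {p1, q1}
p0 ∈ B0, q0 ∈ B0 → same block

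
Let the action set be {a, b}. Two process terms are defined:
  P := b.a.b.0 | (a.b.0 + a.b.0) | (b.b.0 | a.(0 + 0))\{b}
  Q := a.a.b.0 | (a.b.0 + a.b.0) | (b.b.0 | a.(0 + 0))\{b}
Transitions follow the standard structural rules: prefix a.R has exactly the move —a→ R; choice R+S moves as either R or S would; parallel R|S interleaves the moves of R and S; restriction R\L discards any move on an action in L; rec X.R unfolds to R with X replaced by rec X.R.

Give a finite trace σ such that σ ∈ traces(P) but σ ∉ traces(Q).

b

LTS(P): 24 reachable states
  s0 = b.a.b.0 | (a.b.0 + a.b.0) | (b.b.0 | a.(0 + 0))\{b} ⊢ ··a··> s1, ··a··> s2, ··b··> s3
  s1 = b.a.b.0 | (a.b.0 + a.b.0) | (b.b.0 | (0 + 0))\{b} ⊢ ··a··> s4, ··b··> s5
  s2 = b.a.b.0 | b.0 | (b.b.0 | a.(0 + 0))\{b} ⊢ ··a··> s4, ··b··> s6, ··b··> s7
  s3 = a.b.0 | (a.b.0 + a.b.0) | (b.b.0 | a.(0 + 0))\{b} ⊢ ··a··> s5, ··a··> s6, ··a··> s8
  s4 = b.a.b.0 | b.0 | (b.b.0 | (0 + 0))\{b} ⊢ ··b··> s10, ··b··> s9
  s5 = a.b.0 | (a.b.0 + a.b.0) | (b.b.0 | (0 + 0))\{b} ⊢ ··a··> s11, ··a··> s9
  s6 = a.b.0 | b.0 | (b.b.0 | a.(0 + 0))\{b} ⊢ ··a··> s12, ··a··> s9, ··b··> s13
  s7 = b.a.b.0 | 0 | (b.b.0 | a.(0 + 0))\{b} ⊢ ··a··> s10, ··b··> s13
  s8 = b.0 | (a.b.0 + a.b.0) | (b.b.0 | a.(0 + 0))\{b} ⊢ ··a··> s11, ··a··> s12, ··b··> s14
  s9 = a.b.0 | b.0 | (b.b.0 | (0 + 0))\{b} ⊢ ··a··> s15, ··b··> s16
  s10 = b.a.b.0 | 0 | (b.b.0 | (0 + 0))\{b} ⊢ ··b··> s16
  s11 = b.0 | (a.b.0 + a.b.0) | (b.b.0 | (0 + 0))\{b} ⊢ ··a··> s15, ··b··> s17
  s12 = b.0 | b.0 | (b.b.0 | a.(0 + 0))\{b} ⊢ ··a··> s15, ··b··> s18, ··b··> s19
  s13 = a.b.0 | 0 | (b.b.0 | a.(0 + 0))\{b} ⊢ ··a··> s16, ··a··> s19
  s14 = 0 | (a.b.0 + a.b.0) | (b.b.0 | a.(0 + 0))\{b} ⊢ ··a··> s17, ··a··> s18
  s15 = b.0 | b.0 | (b.b.0 | (0 + 0))\{b} ⊢ ··b··> s20, ··b··> s21
  s16 = a.b.0 | 0 | (b.b.0 | (0 + 0))\{b} ⊢ ··a··> s21
  s17 = 0 | (a.b.0 + a.b.0) | (b.b.0 | (0 + 0))\{b} ⊢ ··a··> s20
  s18 = 0 | b.0 | (b.b.0 | a.(0 + 0))\{b} ⊢ ··a··> s20, ··b··> s22
  s19 = b.0 | 0 | (b.b.0 | a.(0 + 0))\{b} ⊢ ··a··> s21, ··b··> s22
  s20 = 0 | b.0 | (b.b.0 | (0 + 0))\{b} ⊢ ··b··> s23
  s21 = b.0 | 0 | (b.b.0 | (0 + 0))\{b} ⊢ ··b··> s23
  s22 = 0 | 0 | (b.b.0 | a.(0 + 0))\{b} ⊢ ··a··> s23
  s23 = 0 | 0 | (b.b.0 | (0 + 0))\{b} ⊢ deadlocked
LTS(Q): 24 reachable states
  t0 = a.a.b.0 | (a.b.0 + a.b.0) | (b.b.0 | a.(0 + 0))\{b} ⊢ ··a··> t1, ··a··> t2, ··a··> t3
  t1 = a.a.b.0 | (a.b.0 + a.b.0) | (b.b.0 | (0 + 0))\{b} ⊢ ··a··> t4, ··a··> t5
  t2 = a.a.b.0 | b.0 | (b.b.0 | a.(0 + 0))\{b} ⊢ ··a··> t4, ··a··> t6, ··b··> t7
  t3 = a.b.0 | (a.b.0 + a.b.0) | (b.b.0 | a.(0 + 0))\{b} ⊢ ··a··> t5, ··a··> t6, ··a··> t8
  t4 = a.a.b.0 | b.0 | (b.b.0 | (0 + 0))\{b} ⊢ ··a··> t9, ··b··> t10
  t5 = a.b.0 | (a.b.0 + a.b.0) | (b.b.0 | (0 + 0))\{b} ⊢ ··a··> t11, ··a··> t9
  t6 = a.b.0 | b.0 | (b.b.0 | a.(0 + 0))\{b} ⊢ ··a··> t12, ··a··> t9, ··b··> t13
  t7 = a.a.b.0 | 0 | (b.b.0 | a.(0 + 0))\{b} ⊢ ··a··> t10, ··a··> t13
  t8 = b.0 | (a.b.0 + a.b.0) | (b.b.0 | a.(0 + 0))\{b} ⊢ ··a··> t11, ··a··> t12, ··b··> t14
  t9 = a.b.0 | b.0 | (b.b.0 | (0 + 0))\{b} ⊢ ··a··> t15, ··b··> t16
  t10 = a.a.b.0 | 0 | (b.b.0 | (0 + 0))\{b} ⊢ ··a··> t16
  t11 = b.0 | (a.b.0 + a.b.0) | (b.b.0 | (0 + 0))\{b} ⊢ ··a··> t15, ··b··> t17
  t12 = b.0 | b.0 | (b.b.0 | a.(0 + 0))\{b} ⊢ ··a··> t15, ··b··> t18, ··b··> t19
  t13 = a.b.0 | 0 | (b.b.0 | a.(0 + 0))\{b} ⊢ ··a··> t16, ··a··> t19
  t14 = 0 | (a.b.0 + a.b.0) | (b.b.0 | a.(0 + 0))\{b} ⊢ ··a··> t17, ··a··> t18
  t15 = b.0 | b.0 | (b.b.0 | (0 + 0))\{b} ⊢ ··b··> t20, ··b··> t21
  t16 = a.b.0 | 0 | (b.b.0 | (0 + 0))\{b} ⊢ ··a··> t21
  t17 = 0 | (a.b.0 + a.b.0) | (b.b.0 | (0 + 0))\{b} ⊢ ··a··> t20
  t18 = 0 | b.0 | (b.b.0 | a.(0 + 0))\{b} ⊢ ··a··> t20, ··b··> t22
  t19 = b.0 | 0 | (b.b.0 | a.(0 + 0))\{b} ⊢ ··a··> t21, ··b··> t22
  t20 = 0 | b.0 | (b.b.0 | (0 + 0))\{b} ⊢ ··b··> t23
  t21 = b.0 | 0 | (b.b.0 | (0 + 0))\{b} ⊢ ··b··> t23
  t22 = 0 | 0 | (b.b.0 | a.(0 + 0))\{b} ⊢ ··a··> t23
  t23 = 0 | 0 | (b.b.0 | (0 + 0))\{b} ⊢ deadlocked
Run σ = ⟨b⟩ on P: start {s0}
  [1] b ⇒ {s3}
  — P admits the full trace.
Run σ = ⟨b⟩ on Q: start {t0}
  [1] b ⇒ ∅  — Q cannot continue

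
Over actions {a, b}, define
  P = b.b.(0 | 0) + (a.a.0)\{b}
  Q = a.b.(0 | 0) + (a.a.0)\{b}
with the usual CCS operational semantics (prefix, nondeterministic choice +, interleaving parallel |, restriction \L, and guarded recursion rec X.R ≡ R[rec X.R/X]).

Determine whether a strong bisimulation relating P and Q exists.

not bisimilar

P's transition system — 5 states:
  m0 = b.b.(0 | 0) + (a.a.0)\{b} :: =a=> m1, =b=> m2
  m1 = (a.0)\{b} :: =a=> m3
  m2 = b.(0 | 0) :: =b=> m4
  m3 = 0\{b} :: (no moves)
  m4 = 0 | 0 :: (no moves)
Q's transition system — 5 states:
  n0 = a.b.(0 | 0) + (a.a.0)\{b} :: =a=> n1, =a=> n2
  n1 = (a.0)\{b} :: =a=> n3
  n2 = b.(0 | 0) :: =b=> n4
  n3 = 0\{b} :: (no moves)
  n4 = 0 | 0 :: (no moves)
Bisimilarity quotient blocks:
  B0 = {m0}
  B1 = {m2, n2}
  B2 = {m3, m4, n3, n4}
  B3 = {m1, n1}
  B4 = {n0}
m0 ∈ B0, n0 ∈ B4 → different blocks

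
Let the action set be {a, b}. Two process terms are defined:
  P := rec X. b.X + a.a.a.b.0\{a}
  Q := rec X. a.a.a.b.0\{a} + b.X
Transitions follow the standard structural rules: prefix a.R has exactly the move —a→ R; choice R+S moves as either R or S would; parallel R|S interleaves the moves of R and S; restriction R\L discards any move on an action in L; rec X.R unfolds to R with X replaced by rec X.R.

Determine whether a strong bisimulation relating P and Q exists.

bisimilar

LTS(P): 5 reachable states
  m0 = rec X. b.X + a.a.a.b.0\{a} → —a→ m1, —b→ m0
  m1 = a.a.b.0\{a} → —a→ m2
  m2 = a.b.0\{a} → —a→ m3
  m3 = b.0\{a} → —b→ m4
  m4 = 0\{a} → ·
LTS(Q): 5 reachable states
  n0 = rec X. a.a.a.b.0\{a} + b.X → —a→ n1, —b→ n0
  n1 = a.a.b.0\{a} → —a→ n2
  n2 = a.b.0\{a} → —a→ n3
  n3 = b.0\{a} → —b→ n4
  n4 = 0\{a} → ·
Coarsest stable partition (strong bisimilarity classes):
  B0 = {m0, n0}
  B1 = {m1, n1}
  B2 = {m2, n2}
  B3 = {m3, n3}
  B4 = {m4, n4}
m0 ∈ B0, n0 ∈ B0 → same block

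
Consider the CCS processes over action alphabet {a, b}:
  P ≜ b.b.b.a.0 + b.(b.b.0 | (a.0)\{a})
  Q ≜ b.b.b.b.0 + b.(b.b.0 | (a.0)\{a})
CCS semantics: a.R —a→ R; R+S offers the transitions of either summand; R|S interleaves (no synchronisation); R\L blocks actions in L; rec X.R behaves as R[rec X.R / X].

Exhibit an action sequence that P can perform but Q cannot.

LTS(P): 8 reachable states
  p0 = b.b.b.a.0 + b.(b.b.0 | (a.0)\{a}) has moves =b=> p1, =b=> p2
  p1 = b.b.0 | (a.0)\{a} has moves =b=> p3
  p2 = b.b.a.0 has moves =b=> p4
  p3 = b.0 | (a.0)\{a} has moves =b=> p5
  p4 = b.a.0 has moves =b=> p6
  p5 = 0 | (a.0)\{a} has moves ∅
  p6 = a.0 has moves =a=> p7
  p7 = 0 has moves ∅
LTS(Q): 8 reachable states
  q0 = b.b.b.b.0 + b.(b.b.0 | (a.0)\{a}) has moves =b=> q1, =b=> q2
  q1 = b.b.0 | (a.0)\{a} has moves =b=> q3
  q2 = b.b.b.0 has moves =b=> q4
  q3 = b.0 | (a.0)\{a} has moves =b=> q5
  q4 = b.b.0 has moves =b=> q6
  q5 = 0 | (a.0)\{a} has moves ∅
  q6 = b.0 has moves =b=> q7
  q7 = 0 has moves ∅
Run σ = ⟨bbba⟩ on P: start {p0}
  step 1 (b): {p1, p2}
  step 2 (b): {p3, p4}
  step 3 (b): {p5, p6}
  step 4 (a): {p7}
  P completes σ.
Run σ = ⟨bbba⟩ on Q: start {q0}
  step 1 (b): {q1, q2}
  step 2 (b): {q3, q4}
  step 3 (b): {q5, q6}
  step 4 (a): no successor for Q

bbba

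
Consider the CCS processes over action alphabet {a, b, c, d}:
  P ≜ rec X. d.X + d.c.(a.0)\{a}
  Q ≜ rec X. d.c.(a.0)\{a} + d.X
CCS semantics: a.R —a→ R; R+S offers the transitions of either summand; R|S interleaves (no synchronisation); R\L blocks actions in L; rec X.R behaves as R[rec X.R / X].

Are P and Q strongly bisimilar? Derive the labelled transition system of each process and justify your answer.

Reachable graph of P (3 states):
  m0 = rec X. d.X + d.c.(a.0)\{a} → --d--▸ m0, --d--▸ m1
  m1 = c.(a.0)\{a} → --c--▸ m2
  m2 = (a.0)\{a} → (no moves)
Reachable graph of Q (3 states):
  n0 = rec X. d.c.(a.0)\{a} + d.X → --d--▸ n0, --d--▸ n1
  n1 = c.(a.0)\{a} → --c--▸ n2
  n2 = (a.0)\{a} → (no moves)
Coarsest stable partition (strong bisimilarity classes):
  B0 = {m0, n0}
  B1 = {m1, n1}
  B2 = {m2, n2}
m0 ∈ B0, n0 ∈ B0 → same block

bisimilar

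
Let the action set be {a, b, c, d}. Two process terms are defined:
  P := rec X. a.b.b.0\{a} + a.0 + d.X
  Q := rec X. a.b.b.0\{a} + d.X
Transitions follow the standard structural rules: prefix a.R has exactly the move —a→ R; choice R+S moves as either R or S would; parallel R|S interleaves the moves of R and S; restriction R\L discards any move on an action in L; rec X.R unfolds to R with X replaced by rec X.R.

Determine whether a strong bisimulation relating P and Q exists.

NO

LTS(P): 5 reachable states
  m0 = rec X. a.b.b.0\{a} + a.0 + d.X has moves -a-> m1, -a-> m2, -d-> m0
  m1 = 0 has moves stopped
  m2 = b.b.0\{a} has moves -b-> m3
  m3 = b.0\{a} has moves -b-> m4
  m4 = 0\{a} has moves stopped
LTS(Q): 4 reachable states
  n0 = rec X. a.b.b.0\{a} + d.X has moves -a-> n1, -d-> n0
  n1 = b.b.0\{a} has moves -b-> n2
  n2 = b.0\{a} has moves -b-> n3
  n3 = 0\{a} has moves stopped
Bisimilarity quotient blocks:
  B0 = {m0}
  B1 = {m1, m4, n3}
  B2 = {m2, n1}
  B3 = {m3, n2}
  B4 = {n0}
m0 ∈ B0, n0 ∈ B4 → different blocks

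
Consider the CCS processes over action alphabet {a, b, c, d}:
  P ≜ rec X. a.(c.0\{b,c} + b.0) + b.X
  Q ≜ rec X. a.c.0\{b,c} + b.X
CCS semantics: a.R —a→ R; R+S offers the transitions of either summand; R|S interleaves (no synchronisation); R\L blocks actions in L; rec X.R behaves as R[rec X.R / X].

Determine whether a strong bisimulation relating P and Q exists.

not bisimilar

Reachable graph of P (4 states):
  s0 = rec X. a.(c.0\{b,c} + b.0) + b.X :: —a→ s1, —b→ s0
  s1 = c.0\{b,c} + b.0 :: —b→ s2, —c→ s3
  s2 = 0 :: ∅
  s3 = 0\{b,c} :: ∅
Reachable graph of Q (3 states):
  t0 = rec X. a.c.0\{b,c} + b.X :: —a→ t1, —b→ t0
  t1 = c.0\{b,c} :: —c→ t2
  t2 = 0\{b,c} :: ∅
Partition-refinement fixed point:
  B0 = {s0}
  B1 = {s1}
  B2 = {s2, s3, t2}
  B3 = {t0}
  B4 = {t1}
s0 ∈ B0, t0 ∈ B3 → different blocks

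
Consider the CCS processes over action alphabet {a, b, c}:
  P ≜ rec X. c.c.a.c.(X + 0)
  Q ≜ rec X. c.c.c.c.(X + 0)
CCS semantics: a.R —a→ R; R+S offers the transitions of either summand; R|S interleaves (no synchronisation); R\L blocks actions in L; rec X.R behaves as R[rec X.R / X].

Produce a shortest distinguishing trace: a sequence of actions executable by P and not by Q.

Reachable graph of P (5 states):
  m0 = rec X. c.c.a.c.(X + 0) :: -c-> m1
  m1 = c.a.c.((rec X. c.c.a.c.(X + 0)) + 0) :: -c-> m2
  m2 = a.c.((rec X. c.c.a.c.(X + 0)) + 0) :: -a-> m3
  m3 = c.((rec X. c.c.a.c.(X + 0)) + 0) :: -c-> m4
  m4 = (rec X. c.c.a.c.(X + 0)) + 0 :: -c-> m1
Reachable graph of Q (5 states):
  n0 = rec X. c.c.c.c.(X + 0) :: -c-> n1
  n1 = c.c.c.((rec X. c.c.c.c.(X + 0)) + 0) :: -c-> n2
  n2 = c.c.((rec X. c.c.c.c.(X + 0)) + 0) :: -c-> n3
  n3 = c.((rec X. c.c.c.c.(X + 0)) + 0) :: -c-> n4
  n4 = (rec X. c.c.c.c.(X + 0)) + 0 :: -c-> n1
Trace ⟨cca⟩ through P, begin at {m0}:
  step 1 (c): {m1}
  step 2 (c): {m2}
  step 3 (a): {m3}
  P completes σ.
Trace ⟨cca⟩ through Q, begin at {n0}:
  step 1 (c): {n1}
  step 2 (c): {n2}
  step 3 (a): ∅ (Q stuck)

cca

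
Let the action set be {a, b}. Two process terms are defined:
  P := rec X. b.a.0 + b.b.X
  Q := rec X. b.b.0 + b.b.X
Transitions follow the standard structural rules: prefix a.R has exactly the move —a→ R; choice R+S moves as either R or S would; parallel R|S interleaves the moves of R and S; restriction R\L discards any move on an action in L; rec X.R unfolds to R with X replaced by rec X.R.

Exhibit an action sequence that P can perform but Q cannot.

ba

LTS(P): 4 reachable states
  s0 = rec X. b.a.0 + b.b.X ⊢ -b-> s1, -b-> s2
  s1 = a.0 ⊢ -a-> s3
  s2 = b.(rec X. b.a.0 + b.b.X) ⊢ -b-> s0
  s3 = 0 ⊢ ·
LTS(Q): 4 reachable states
  t0 = rec X. b.b.0 + b.b.X ⊢ -b-> t1, -b-> t2
  t1 = b.(rec X. b.b.0 + b.b.X) ⊢ -b-> t0
  t2 = b.0 ⊢ -b-> t3
  t3 = 0 ⊢ ·
Run σ = ⟨ba⟩ on P: start {s0}
  step 1 (b): {s1, s2}
  step 2 (a): {s3}
  ✓ P
Run σ = ⟨ba⟩ on Q: start {t0}
  step 1 (b): {t1, t2}
  step 2 (a): no successor for Q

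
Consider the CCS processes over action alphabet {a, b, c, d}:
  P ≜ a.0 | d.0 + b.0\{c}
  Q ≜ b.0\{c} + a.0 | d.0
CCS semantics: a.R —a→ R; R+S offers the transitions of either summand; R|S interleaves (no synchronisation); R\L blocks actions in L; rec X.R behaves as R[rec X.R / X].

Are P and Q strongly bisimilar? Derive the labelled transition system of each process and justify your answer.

Reachable graph of P (5 states):
  u0 = a.0 | d.0 + b.0\{c} | —a→ u1, —b→ u2, —d→ u3
  u1 = 0 | d.0 | —d→ u4
  u2 = 0\{c} | ∅
  u3 = a.0 | 0 | —a→ u4
  u4 = 0 | 0 | ∅
Reachable graph of Q (5 states):
  v0 = b.0\{c} + a.0 | d.0 | —a→ v1, —b→ v2, —d→ v3
  v1 = 0 | d.0 | —d→ v4
  v2 = 0\{c} | ∅
  v3 = a.0 | 0 | —a→ v4
  v4 = 0 | 0 | ∅
Coarsest stable partition (strong bisimilarity classes):
  B0 = {u0, v0}
  B1 = {u1, v1}
  B2 = {u2, u4, v2, v4}
  B3 = {u3, v3}
u0 ∈ B0, v0 ∈ B0 → same block

YES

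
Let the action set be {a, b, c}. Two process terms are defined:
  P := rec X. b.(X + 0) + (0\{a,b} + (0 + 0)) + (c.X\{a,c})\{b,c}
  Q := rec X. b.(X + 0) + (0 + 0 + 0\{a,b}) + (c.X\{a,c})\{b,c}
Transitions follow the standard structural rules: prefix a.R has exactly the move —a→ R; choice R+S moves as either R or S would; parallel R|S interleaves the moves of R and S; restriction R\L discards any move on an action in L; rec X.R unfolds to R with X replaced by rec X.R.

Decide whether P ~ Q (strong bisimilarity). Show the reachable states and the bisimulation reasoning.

YES

Reachable graph of P (2 states):
  u0 = rec X. b.(X + 0) + (0\{a,b} + (0 + 0)) + (c.X\{a,c})\{b,c} :: =b=> u1
  u1 = (rec X. b.(X + 0) + (0\{a,b} + (0 + 0)) + (c.X\{a,c})\{b,c}) + 0 :: =b=> u1
Reachable graph of Q (2 states):
  v0 = rec X. b.(X + 0) + (0 + 0 + 0\{a,b}) + (c.X\{a,c})\{b,c} :: =b=> v1
  v1 = (rec X. b.(X + 0) + (0 + 0 + 0\{a,b}) + (c.X\{a,c})\{b,c}) + 0 :: =b=> v1
Partition-refinement fixed point:
  B0 = {u0, u1, v0, v1}
u0 ∈ B0, v0 ∈ B0 → same block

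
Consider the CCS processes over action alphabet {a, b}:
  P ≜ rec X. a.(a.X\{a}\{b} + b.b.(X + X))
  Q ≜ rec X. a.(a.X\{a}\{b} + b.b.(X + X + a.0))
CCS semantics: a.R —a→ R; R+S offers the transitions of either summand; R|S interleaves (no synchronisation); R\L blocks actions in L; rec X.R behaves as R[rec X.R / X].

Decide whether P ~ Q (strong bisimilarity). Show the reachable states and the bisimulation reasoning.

Reachable graph of P (5 states):
  m0 = rec X. a.(a.X\{a}\{b} + b.b.(X + X)) → ··a··> m1
  m1 = a.(rec X. a.(a.X\{a}\{b} + b.b.(X + X)))\{a}\{b} + b.b.((rec X. a.(a.X\{a}\{b} + b.b.(X + X))) + (rec X. a.(a.X\{a}\{b} + b.b.(X + X)))) → ··a··> m2, ··b··> m3
  m2 = (rec X. a.(a.X\{a}\{b} + b.b.(X + X)))\{a}\{b} → (no moves)
  m3 = b.((rec X. a.(a.X\{a}\{b} + b.b.(X + X))) + (rec X. a.(a.X\{a}\{b} + b.b.(X + X)))) → ··b··> m4
  m4 = (rec X. a.(a.X\{a}\{b} + b.b.(X + X))) + (rec X. a.(a.X\{a}\{b} + b.b.(X + X))) → ··a··> m1
Reachable graph of Q (6 states):
  n0 = rec X. a.(a.X\{a}\{b} + b.b.(X + X + a.0)) → ··a··> n1
  n1 = a.(rec X. a.(a.X\{a}\{b} + b.b.(X + X + a.0)))\{a}\{b} + b.b.((rec X. a.(a.X\{a}\{b} + b.b.(X + X + a.0))) + (rec X. a.(a.X\{a}\{b} + b.b.(X + X + a.0))) + a.0) → ··a··> n2, ··b··> n3
  n2 = (rec X. a.(a.X\{a}\{b} + b.b.(X + X + a.0)))\{a}\{b} → (no moves)
  n3 = b.((rec X. a.(a.X\{a}\{b} + b.b.(X + X + a.0))) + (rec X. a.(a.X\{a}\{b} + b.b.(X + X + a.0))) + a.0) → ··b··> n4
  n4 = (rec X. a.(a.X\{a}\{b} + b.b.(X + X + a.0))) + (rec X. a.(a.X\{a}\{b} + b.b.(X + X + a.0))) + a.0 → ··a··> n1, ··a··> n5
  n5 = 0 → (no moves)
Bisimilarity quotient blocks:
  B0 = {m0, m4}
  B1 = {m1}
  B2 = {m3}
  B3 = {m2, n2, n5}
  B4 = {n0}
  B5 = {n1}
  B6 = {n3}
  B7 = {n4}
m0 ∈ B0, n0 ∈ B4 → different blocks

P ≁ Q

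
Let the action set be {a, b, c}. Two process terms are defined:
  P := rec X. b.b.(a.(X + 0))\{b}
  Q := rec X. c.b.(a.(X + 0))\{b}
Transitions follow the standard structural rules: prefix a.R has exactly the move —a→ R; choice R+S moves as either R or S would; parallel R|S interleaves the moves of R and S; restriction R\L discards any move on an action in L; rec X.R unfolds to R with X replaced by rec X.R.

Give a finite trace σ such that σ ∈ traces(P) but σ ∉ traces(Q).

P's transition system — 4 states:
  u0 = rec X. b.b.(a.(X + 0))\{b} has moves ··b··> u1
  u1 = b.(a.((rec X. b.b.(a.(X + 0))\{b}) + 0))\{b} has moves ··b··> u2
  u2 = (a.((rec X. b.b.(a.(X + 0))\{b}) + 0))\{b} has moves ··a··> u3
  u3 = ((rec X. b.b.(a.(X + 0))\{b}) + 0)\{b} has moves ∅
Q's transition system — 5 states:
  v0 = rec X. c.b.(a.(X + 0))\{b} has moves ··c··> v1
  v1 = b.(a.((rec X. c.b.(a.(X + 0))\{b}) + 0))\{b} has moves ··b··> v2
  v2 = (a.((rec X. c.b.(a.(X + 0))\{b}) + 0))\{b} has moves ··a··> v3
  v3 = ((rec X. c.b.(a.(X + 0))\{b}) + 0)\{b} has moves ··c··> v4
  v4 = (b.(a.((rec X. c.b.(a.(X + 0))\{b}) + 0))\{b})\{b} has moves ∅
Run σ = ⟨b⟩ on P: start {u0}
  [1] b ⇒ {u1}
  P completes σ.
Run σ = ⟨b⟩ on Q: start {v0}
  [1] b ⇒ ∅  — Q cannot continue

b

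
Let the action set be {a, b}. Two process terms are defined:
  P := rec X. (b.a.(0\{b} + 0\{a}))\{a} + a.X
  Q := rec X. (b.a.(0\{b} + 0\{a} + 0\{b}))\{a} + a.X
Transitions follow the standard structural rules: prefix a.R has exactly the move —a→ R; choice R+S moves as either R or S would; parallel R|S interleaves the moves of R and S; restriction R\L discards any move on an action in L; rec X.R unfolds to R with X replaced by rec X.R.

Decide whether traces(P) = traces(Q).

LTS(P): 2 reachable states
  m0 = rec X. (b.a.(0\{b} + 0\{a}))\{a} + a.X :: --a--▸ m0, --b--▸ m1
  m1 = (a.(0\{b} + 0\{a}))\{a} :: deadlocked
LTS(Q): 2 reachable states
  n0 = rec X. (b.a.(0\{b} + 0\{a} + 0\{b}))\{a} + a.X :: --a--▸ n0, --b--▸ n1
  n1 = (a.(0\{b} + 0\{a} + 0\{b}))\{a} :: deadlocked
Partition-refinement fixed point:
  B0 = {m0, n0}
  B1 = {m1, n1}
m0 ∈ B0, n0 ∈ B0 → same block
Bisimilar ⇒ trace-equivalent.

traces(P) = traces(Q)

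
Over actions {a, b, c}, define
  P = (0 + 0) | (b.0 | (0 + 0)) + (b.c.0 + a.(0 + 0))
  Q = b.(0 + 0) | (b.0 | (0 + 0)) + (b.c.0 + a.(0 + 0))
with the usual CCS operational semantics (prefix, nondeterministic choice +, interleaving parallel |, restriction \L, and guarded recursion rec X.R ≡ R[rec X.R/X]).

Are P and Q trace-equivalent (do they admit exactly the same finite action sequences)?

trace-distinct — witness ⟨bb⟩

LTS(P): 5 reachable states
  s0 = (0 + 0) | (b.0 | (0 + 0)) + (b.c.0 + a.(0 + 0)) ⊢ —a→ s1, —b→ s2, —b→ s3
  s1 = 0 + 0 ⊢ ·
  s2 = (0 + 0) | (0 | (0 + 0)) ⊢ ·
  s3 = c.0 ⊢ —c→ s4
  s4 = 0 ⊢ ·
LTS(Q): 7 reachable states
  t0 = b.(0 + 0) | (b.0 | (0 + 0)) + (b.c.0 + a.(0 + 0)) ⊢ —a→ t1, —b→ t2, —b→ t3, —b→ t4
  t1 = 0 + 0 ⊢ ·
  t2 = (0 + 0) | (b.0 | (0 + 0)) ⊢ —b→ t5
  t3 = b.(0 + 0) | (0 | (0 + 0)) ⊢ —b→ t5
  t4 = c.0 ⊢ —c→ t6
  t5 = (0 + 0) | (0 | (0 + 0)) ⊢ ·
  t6 = 0 ⊢ ·
Run σ = ⟨bb⟩ on Q: start {t0}
  after b @ step 1: {t2, t3, t4}
  after b @ step 2: {t5}
  ✓ Q
Run σ = ⟨bb⟩ on P: start {s0}
  after b @ step 1: {s2, s3}
  after b @ step 2: ∅  — P cannot continue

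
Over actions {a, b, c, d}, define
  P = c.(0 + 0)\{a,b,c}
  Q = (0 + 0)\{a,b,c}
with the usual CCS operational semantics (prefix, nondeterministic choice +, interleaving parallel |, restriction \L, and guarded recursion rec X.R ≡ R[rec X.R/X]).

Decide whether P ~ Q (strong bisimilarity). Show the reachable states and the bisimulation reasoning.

not bisimilar

Reachable graph of P (2 states):
  u0 = c.(0 + 0)\{a,b,c} :: --c--▸ u1
  u1 = (0 + 0)\{a,b,c} :: deadlocked
Reachable graph of Q (1 states):
  v0 = (0 + 0)\{a,b,c} :: deadlocked
Partition-refinement fixed point:
  B0 = {u0}
  B1 = {u1, v0}
u0 ∈ B0, v0 ∈ B1 → different blocks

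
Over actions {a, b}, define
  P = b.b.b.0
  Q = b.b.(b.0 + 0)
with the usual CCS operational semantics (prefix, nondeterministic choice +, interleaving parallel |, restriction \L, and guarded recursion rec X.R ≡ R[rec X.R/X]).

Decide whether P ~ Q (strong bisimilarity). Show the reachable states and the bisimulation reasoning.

P's transition system — 4 states:
  p0 = b.b.b.0 :: -b-> p1
  p1 = b.b.0 :: -b-> p2
  p2 = b.0 :: -b-> p3
  p3 = 0 :: deadlocked
Q's transition system — 4 states:
  q0 = b.b.(b.0 + 0) :: -b-> q1
  q1 = b.(b.0 + 0) :: -b-> q2
  q2 = b.0 + 0 :: -b-> q3
  q3 = 0 :: deadlocked
Partition-refinement fixed point:
  B0 = {p0, q0}
  B1 = {p1, q1}
  B2 = {p2, q2}
  B3 = {p3, q3}
p0 ∈ B0, q0 ∈ B0 → same block

bisimilar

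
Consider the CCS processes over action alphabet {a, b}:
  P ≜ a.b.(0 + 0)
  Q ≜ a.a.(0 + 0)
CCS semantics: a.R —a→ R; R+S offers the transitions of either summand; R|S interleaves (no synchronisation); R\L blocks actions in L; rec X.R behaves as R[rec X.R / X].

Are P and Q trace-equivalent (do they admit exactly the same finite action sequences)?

Reachable graph of P (3 states):
  m0 = a.b.(0 + 0) ⊢ --a--▸ m1
  m1 = b.(0 + 0) ⊢ --b--▸ m2
  m2 = 0 + 0 ⊢ (no moves)
Reachable graph of Q (3 states):
  n0 = a.a.(0 + 0) ⊢ --a--▸ n1
  n1 = a.(0 + 0) ⊢ --a--▸ n2
  n2 = 0 + 0 ⊢ (no moves)
Executing ab from P (initial set {m0}):
  step 1 (a): {m1}
  step 2 (b): {m2}
  ✓ P
Executing ab from Q (initial set {n0}):
  step 1 (a): {n1}
  step 2 (b): ∅ (Q stuck)

traces(P) ≠ traces(Q) — witness ⟨ab⟩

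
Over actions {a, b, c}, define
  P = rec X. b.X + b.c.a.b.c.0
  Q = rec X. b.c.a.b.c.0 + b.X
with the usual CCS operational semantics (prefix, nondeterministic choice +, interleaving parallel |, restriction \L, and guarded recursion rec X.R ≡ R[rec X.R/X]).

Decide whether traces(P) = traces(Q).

P's transition system — 6 states:
  u0 = rec X. b.X + b.c.a.b.c.0 | --b--▸ u0, --b--▸ u1
  u1 = c.a.b.c.0 | --c--▸ u2
  u2 = a.b.c.0 | --a--▸ u3
  u3 = b.c.0 | --b--▸ u4
  u4 = c.0 | --c--▸ u5
  u5 = 0 | stopped
Q's transition system — 6 states:
  v0 = rec X. b.c.a.b.c.0 + b.X | --b--▸ v0, --b--▸ v1
  v1 = c.a.b.c.0 | --c--▸ v2
  v2 = a.b.c.0 | --a--▸ v3
  v3 = b.c.0 | --b--▸ v4
  v4 = c.0 | --c--▸ v5
  v5 = 0 | stopped
Coarsest stable partition (strong bisimilarity classes):
  B0 = {u0, v0}
  B1 = {u1, v1}
  B2 = {u2, v2}
  B3 = {u3, v3}
  B4 = {u4, v4}
  B5 = {u5, v5}
u0 ∈ B0, v0 ∈ B0 → same block
Bisimilar ⇒ trace-equivalent.

traces(P) = traces(Q)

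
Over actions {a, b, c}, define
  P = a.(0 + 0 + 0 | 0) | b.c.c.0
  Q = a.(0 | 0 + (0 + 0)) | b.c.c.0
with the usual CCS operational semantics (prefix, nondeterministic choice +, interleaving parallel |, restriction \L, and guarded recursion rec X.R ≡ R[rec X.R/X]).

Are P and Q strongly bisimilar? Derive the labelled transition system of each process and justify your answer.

bisimilar

Reachable graph of P (8 states):
  u0 = a.(0 + 0 + 0 | 0) | b.c.c.0 :: -a-> u1, -b-> u2
  u1 = (0 + 0 + 0 | 0) | b.c.c.0 :: -b-> u3
  u2 = a.(0 + 0 + 0 | 0) | c.c.0 :: -a-> u3, -c-> u4
  u3 = (0 + 0 + 0 | 0) | c.c.0 :: -c-> u5
  u4 = a.(0 + 0 + 0 | 0) | c.0 :: -a-> u5, -c-> u6
  u5 = (0 + 0 + 0 | 0) | c.0 :: -c-> u7
  u6 = a.(0 + 0 + 0 | 0) | 0 :: -a-> u7
  u7 = (0 + 0 + 0 | 0) | 0 :: stopped
Reachable graph of Q (8 states):
  v0 = a.(0 | 0 + (0 + 0)) | b.c.c.0 :: -a-> v1, -b-> v2
  v1 = (0 | 0 + (0 + 0)) | b.c.c.0 :: -b-> v3
  v2 = a.(0 | 0 + (0 + 0)) | c.c.0 :: -a-> v3, -c-> v4
  v3 = (0 | 0 + (0 + 0)) | c.c.0 :: -c-> v5
  v4 = a.(0 | 0 + (0 + 0)) | c.0 :: -a-> v5, -c-> v6
  v5 = (0 | 0 + (0 + 0)) | c.0 :: -c-> v7
  v6 = a.(0 | 0 + (0 + 0)) | 0 :: -a-> v7
  v7 = (0 | 0 + (0 + 0)) | 0 :: stopped
Coarsest stable partition (strong bisimilarity classes):
  B0 = {u0, v0}
  B1 = {u1, v1}
  B2 = {u3, v3}
  B3 = {u5, v5}
  B4 = {u7, v7}
  B5 = {u2, v2}
  B6 = {u4, v4}
  B7 = {u6, v6}
u0 ∈ B0, v0 ∈ B0 → same block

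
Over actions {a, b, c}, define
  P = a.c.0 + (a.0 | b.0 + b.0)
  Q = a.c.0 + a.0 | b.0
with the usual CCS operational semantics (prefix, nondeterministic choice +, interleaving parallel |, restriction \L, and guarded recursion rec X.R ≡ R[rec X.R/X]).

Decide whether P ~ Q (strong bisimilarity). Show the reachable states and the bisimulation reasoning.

Reachable graph of P (6 states):
  m0 = a.c.0 + (a.0 | b.0 + b.0) :: —a→ m1, —a→ m2, —b→ m3, —b→ m4
  m1 = 0 | b.0 :: —b→ m5
  m2 = c.0 :: —c→ m3
  m3 = 0 :: (no moves)
  m4 = a.0 | 0 :: —a→ m5
  m5 = 0 | 0 :: (no moves)
Reachable graph of Q (6 states):
  n0 = a.c.0 + a.0 | b.0 :: —a→ n1, —a→ n2, —b→ n3
  n1 = 0 | b.0 :: —b→ n4
  n2 = c.0 :: —c→ n5
  n3 = a.0 | 0 :: —a→ n4
  n4 = 0 | 0 :: (no moves)
  n5 = 0 :: (no moves)
Partition-refinement fixed point:
  B0 = {m0}
  B1 = {m3, m5, n4, n5}
  B2 = {m1, n1}
  B3 = {m4, n3}
  B4 = {m2, n2}
  B5 = {n0}
m0 ∈ B0, n0 ∈ B5 → different blocks

P ≁ Q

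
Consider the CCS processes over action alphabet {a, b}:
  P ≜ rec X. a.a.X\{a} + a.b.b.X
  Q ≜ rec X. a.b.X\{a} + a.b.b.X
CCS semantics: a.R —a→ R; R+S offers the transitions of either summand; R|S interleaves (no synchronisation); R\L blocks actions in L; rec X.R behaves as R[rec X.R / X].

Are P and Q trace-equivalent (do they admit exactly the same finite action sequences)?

trace-distinct — witness ⟨aa⟩

P's transition system — 5 states:
  u0 = rec X. a.a.X\{a} + a.b.b.X ⊢ =a=> u1, =a=> u2
  u1 = a.(rec X. a.a.X\{a} + a.b.b.X)\{a} ⊢ =a=> u3
  u2 = b.b.(rec X. a.a.X\{a} + a.b.b.X) ⊢ =b=> u4
  u3 = (rec X. a.a.X\{a} + a.b.b.X)\{a} ⊢ (no moves)
  u4 = b.(rec X. a.a.X\{a} + a.b.b.X) ⊢ =b=> u0
Q's transition system — 5 states:
  v0 = rec X. a.b.X\{a} + a.b.b.X ⊢ =a=> v1, =a=> v2
  v1 = b.(rec X. a.b.X\{a} + a.b.b.X)\{a} ⊢ =b=> v3
  v2 = b.b.(rec X. a.b.X\{a} + a.b.b.X) ⊢ =b=> v4
  v3 = (rec X. a.b.X\{a} + a.b.b.X)\{a} ⊢ (no moves)
  v4 = b.(rec X. a.b.X\{a} + a.b.b.X) ⊢ =b=> v0
Run σ = ⟨aa⟩ on P: start {u0}
  after a @ step 1: {u1, u2}
  after a @ step 2: {u3}
  — P admits the full trace.
Run σ = ⟨aa⟩ on Q: start {v0}
  after a @ step 1: {v1, v2}
  after a @ step 2: ∅  — Q cannot continue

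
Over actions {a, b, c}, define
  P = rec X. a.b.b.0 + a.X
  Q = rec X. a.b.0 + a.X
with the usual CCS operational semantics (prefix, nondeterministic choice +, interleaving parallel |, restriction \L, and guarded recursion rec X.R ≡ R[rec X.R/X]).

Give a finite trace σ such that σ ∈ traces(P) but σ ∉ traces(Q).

abb

LTS(P): 4 reachable states
  s0 = rec X. a.b.b.0 + a.X | —a→ s0, —a→ s1
  s1 = b.b.0 | —b→ s2
  s2 = b.0 | —b→ s3
  s3 = 0 | (no moves)
LTS(Q): 3 reachable states
  t0 = rec X. a.b.0 + a.X | —a→ t0, —a→ t1
  t1 = b.0 | —b→ t2
  t2 = 0 | (no moves)
Executing abb from P (initial set {s0}):
  after a @ step 1: {s0, s1}
  after b @ step 2: {s2}
  after b @ step 3: {s3}
  P completes σ.
Executing abb from Q (initial set {t0}):
  after a @ step 1: {t0, t1}
  after b @ step 2: {t2}
  after b @ step 3: ∅ (Q stuck)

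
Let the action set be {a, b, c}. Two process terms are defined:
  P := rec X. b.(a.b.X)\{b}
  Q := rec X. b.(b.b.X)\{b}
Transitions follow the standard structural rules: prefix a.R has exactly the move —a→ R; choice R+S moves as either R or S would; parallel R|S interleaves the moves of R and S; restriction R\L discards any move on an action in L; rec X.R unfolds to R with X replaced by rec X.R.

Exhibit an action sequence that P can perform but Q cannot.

ba

P's transition system — 3 states:
  p0 = rec X. b.(a.b.X)\{b} has moves =b=> p1
  p1 = (a.b.(rec X. b.(a.b.X)\{b}))\{b} has moves =a=> p2
  p2 = (b.(rec X. b.(a.b.X)\{b}))\{b} has moves deadlocked
Q's transition system — 2 states:
  q0 = rec X. b.(b.b.X)\{b} has moves =b=> q1
  q1 = (b.b.(rec X. b.(b.b.X)\{b}))\{b} has moves deadlocked
Executing ba from P (initial set {p0}):
  after b @ step 1: {p1}
  after a @ step 2: {p2}
  P completes σ.
Executing ba from Q (initial set {q0}):
  after b @ step 1: {q1}
  after a @ step 2: no successor for Q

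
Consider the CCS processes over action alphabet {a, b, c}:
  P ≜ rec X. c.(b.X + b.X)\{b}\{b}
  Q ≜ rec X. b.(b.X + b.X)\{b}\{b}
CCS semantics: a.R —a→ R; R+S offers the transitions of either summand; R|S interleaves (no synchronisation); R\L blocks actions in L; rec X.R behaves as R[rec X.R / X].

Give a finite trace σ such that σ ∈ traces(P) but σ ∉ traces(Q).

P's transition system — 2 states:
  m0 = rec X. c.(b.X + b.X)\{b}\{b} → =c=> m1
  m1 = (b.(rec X. c.(b.X + b.X)\{b}\{b}) + b.(rec X. c.(b.X + b.X)\{b}\{b}))\{b}\{b} → ·
Q's transition system — 2 states:
  n0 = rec X. b.(b.X + b.X)\{b}\{b} → =b=> n1
  n1 = (b.(rec X. b.(b.X + b.X)\{b}\{b}) + b.(rec X. b.(b.X + b.X)\{b}\{b}))\{b}\{b} → ·
Executing c from P (initial set {m0}):
  step 1 (c): {m1}
  ✓ P
Executing c from Q (initial set {n0}):
  step 1 (c): ∅ (Q stuck)

c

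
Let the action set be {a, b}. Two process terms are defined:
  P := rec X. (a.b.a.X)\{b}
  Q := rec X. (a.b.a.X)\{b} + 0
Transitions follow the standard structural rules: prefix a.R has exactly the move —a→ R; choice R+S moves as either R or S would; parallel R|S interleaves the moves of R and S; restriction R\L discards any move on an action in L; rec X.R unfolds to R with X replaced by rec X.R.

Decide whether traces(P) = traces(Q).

traces(P) = traces(Q)

LTS(P): 2 reachable states
  u0 = rec X. (a.b.a.X)\{b} | ··a··> u1
  u1 = (b.a.(rec X. (a.b.a.X)\{b}))\{b} | ·
LTS(Q): 2 reachable states
  v0 = rec X. (a.b.a.X)\{b} + 0 | ··a··> v1
  v1 = (b.a.(rec X. (a.b.a.X)\{b} + 0))\{b} | ·
Coarsest stable partition (strong bisimilarity classes):
  B0 = {u0, v0}
  B1 = {u1, v1}
u0 ∈ B0, v0 ∈ B0 → same block
Bisimilar ⇒ trace-equivalent.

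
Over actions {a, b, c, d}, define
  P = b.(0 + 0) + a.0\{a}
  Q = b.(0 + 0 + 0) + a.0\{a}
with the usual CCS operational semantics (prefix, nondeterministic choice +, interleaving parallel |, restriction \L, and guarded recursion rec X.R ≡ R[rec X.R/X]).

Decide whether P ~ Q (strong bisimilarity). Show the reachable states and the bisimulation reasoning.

YES

LTS(P): 3 reachable states
  p0 = b.(0 + 0) + a.0\{a} ⊢ --a--▸ p1, --b--▸ p2
  p1 = 0\{a} ⊢ ∅
  p2 = 0 + 0 ⊢ ∅
LTS(Q): 3 reachable states
  q0 = b.(0 + 0 + 0) + a.0\{a} ⊢ --a--▸ q1, --b--▸ q2
  q1 = 0\{a} ⊢ ∅
  q2 = 0 + 0 + 0 ⊢ ∅
Bisimilarity quotient blocks:
  B0 = {p0, q0}
  B1 = {p1, p2, q1, q2}
p0 ∈ B0, q0 ∈ B0 → same block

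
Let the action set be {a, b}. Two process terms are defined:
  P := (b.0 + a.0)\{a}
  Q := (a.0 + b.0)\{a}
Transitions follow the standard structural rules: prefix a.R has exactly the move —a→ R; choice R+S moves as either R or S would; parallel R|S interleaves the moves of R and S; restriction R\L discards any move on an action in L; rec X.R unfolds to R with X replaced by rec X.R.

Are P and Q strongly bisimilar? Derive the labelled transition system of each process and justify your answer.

P ~ Q

Reachable graph of P (2 states):
  p0 = (b.0 + a.0)\{a} has moves =b=> p1
  p1 = 0\{a} has moves stopped
Reachable graph of Q (2 states):
  q0 = (a.0 + b.0)\{a} has moves =b=> q1
  q1 = 0\{a} has moves stopped
Coarsest stable partition (strong bisimilarity classes):
  B0 = {p0, q0}
  B1 = {p1, q1}
p0 ∈ B0, q0 ∈ B0 → same block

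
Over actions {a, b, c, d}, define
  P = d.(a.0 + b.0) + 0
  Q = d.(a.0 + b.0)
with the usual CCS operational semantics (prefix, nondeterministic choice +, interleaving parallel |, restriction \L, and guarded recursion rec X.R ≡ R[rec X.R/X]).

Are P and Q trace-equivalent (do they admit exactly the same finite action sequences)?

traces(P) = traces(Q)

Reachable graph of P (3 states):
  m0 = d.(a.0 + b.0) + 0 | =d=> m1
  m1 = a.0 + b.0 | =a=> m2, =b=> m2
  m2 = 0 | (no moves)
Reachable graph of Q (3 states):
  n0 = d.(a.0 + b.0) | =d=> n1
  n1 = a.0 + b.0 | =a=> n2, =b=> n2
  n2 = 0 | (no moves)
Coarsest stable partition (strong bisimilarity classes):
  B0 = {m0, n0}
  B1 = {m1, n1}
  B2 = {m2, n2}
m0 ∈ B0, n0 ∈ B0 → same block
Bisimilar ⇒ trace-equivalent.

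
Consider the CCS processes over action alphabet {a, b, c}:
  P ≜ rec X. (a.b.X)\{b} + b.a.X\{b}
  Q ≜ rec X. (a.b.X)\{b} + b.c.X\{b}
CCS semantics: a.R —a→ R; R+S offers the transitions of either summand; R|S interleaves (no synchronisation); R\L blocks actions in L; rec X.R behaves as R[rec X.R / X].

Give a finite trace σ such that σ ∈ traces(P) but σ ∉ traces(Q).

ba

LTS(P): 5 reachable states
  p0 = rec X. (a.b.X)\{b} + b.a.X\{b} has moves --a--▸ p1, --b--▸ p2
  p1 = (b.(rec X. (a.b.X)\{b} + b.a.X\{b}))\{b} has moves ·
  p2 = a.(rec X. (a.b.X)\{b} + b.a.X\{b})\{b} has moves --a--▸ p3
  p3 = (rec X. (a.b.X)\{b} + b.a.X\{b})\{b} has moves --a--▸ p4
  p4 = (b.(rec X. (a.b.X)\{b} + b.a.X\{b}))\{b}\{b} has moves ·
LTS(Q): 5 reachable states
  q0 = rec X. (a.b.X)\{b} + b.c.X\{b} has moves --a--▸ q1, --b--▸ q2
  q1 = (b.(rec X. (a.b.X)\{b} + b.c.X\{b}))\{b} has moves ·
  q2 = c.(rec X. (a.b.X)\{b} + b.c.X\{b})\{b} has moves --c--▸ q3
  q3 = (rec X. (a.b.X)\{b} + b.c.X\{b})\{b} has moves --a--▸ q4
  q4 = (b.(rec X. (a.b.X)\{b} + b.c.X\{b}))\{b}\{b} has moves ·
Run σ = ⟨ba⟩ on P: start {p0}
  [1] b ⇒ {p2}
  [2] a ⇒ {p3}
  — P admits the full trace.
Run σ = ⟨ba⟩ on Q: start {q0}
  [1] b ⇒ {q2}
  [2] a ⇒ no successor for Q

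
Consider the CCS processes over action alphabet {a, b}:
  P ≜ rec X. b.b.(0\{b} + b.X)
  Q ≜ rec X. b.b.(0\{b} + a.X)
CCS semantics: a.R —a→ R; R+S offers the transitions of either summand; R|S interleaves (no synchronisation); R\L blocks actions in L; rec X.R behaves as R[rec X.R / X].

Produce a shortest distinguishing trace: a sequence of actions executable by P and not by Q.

LTS(P): 3 reachable states
  p0 = rec X. b.b.(0\{b} + b.X) :: --b--▸ p1
  p1 = b.(0\{b} + b.(rec X. b.b.(0\{b} + b.X))) :: --b--▸ p2
  p2 = 0\{b} + b.(rec X. b.b.(0\{b} + b.X)) :: --b--▸ p0
LTS(Q): 3 reachable states
  q0 = rec X. b.b.(0\{b} + a.X) :: --b--▸ q1
  q1 = b.(0\{b} + a.(rec X. b.b.(0\{b} + a.X))) :: --b--▸ q2
  q2 = 0\{b} + a.(rec X. b.b.(0\{b} + a.X)) :: --a--▸ q0
Run σ = ⟨bbb⟩ on P: start {p0}
  after b @ step 1: {p1}
  after b @ step 2: {p2}
  after b @ step 3: {p0}
  ✓ P
Run σ = ⟨bbb⟩ on Q: start {q0}
  after b @ step 1: {q1}
  after b @ step 2: {q2}
  after b @ step 3: ∅  — Q cannot continue

bbb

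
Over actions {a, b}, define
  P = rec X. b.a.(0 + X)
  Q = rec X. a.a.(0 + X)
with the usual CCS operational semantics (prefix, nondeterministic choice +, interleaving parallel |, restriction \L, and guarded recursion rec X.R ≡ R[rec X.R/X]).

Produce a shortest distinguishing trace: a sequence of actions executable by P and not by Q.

b

Reachable graph of P (3 states):
  m0 = rec X. b.a.(0 + X) has moves -b-> m1
  m1 = a.(0 + (rec X. b.a.(0 + X))) has moves -a-> m2
  m2 = 0 + (rec X. b.a.(0 + X)) has moves -b-> m1
Reachable graph of Q (3 states):
  n0 = rec X. a.a.(0 + X) has moves -a-> n1
  n1 = a.(0 + (rec X. a.a.(0 + X))) has moves -a-> n2
  n2 = 0 + (rec X. a.a.(0 + X)) has moves -a-> n1
Executing b from P (initial set {m0}):
  [1] b ⇒ {m1}
  ✓ P
Executing b from Q (initial set {n0}):
  [1] b ⇒ ∅  — Q cannot continue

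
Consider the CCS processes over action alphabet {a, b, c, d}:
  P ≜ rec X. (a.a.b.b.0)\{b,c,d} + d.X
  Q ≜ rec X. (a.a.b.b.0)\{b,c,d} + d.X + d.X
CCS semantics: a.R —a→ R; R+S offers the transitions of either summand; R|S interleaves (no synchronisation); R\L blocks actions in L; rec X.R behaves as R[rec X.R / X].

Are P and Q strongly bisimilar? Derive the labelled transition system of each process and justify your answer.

P ~ Q

LTS(P): 3 reachable states
  s0 = rec X. (a.a.b.b.0)\{b,c,d} + d.X :: ··a··> s1, ··d··> s0
  s1 = (a.b.b.0)\{b,c,d} :: ··a··> s2
  s2 = (b.b.0)\{b,c,d} :: stopped
LTS(Q): 3 reachable states
  t0 = rec X. (a.a.b.b.0)\{b,c,d} + d.X + d.X :: ··a··> t1, ··d··> t0
  t1 = (a.b.b.0)\{b,c,d} :: ··a··> t2
  t2 = (b.b.0)\{b,c,d} :: stopped
Coarsest stable partition (strong bisimilarity classes):
  B0 = {s0, t0}
  B1 = {s1, t1}
  B2 = {s2, t2}
s0 ∈ B0, t0 ∈ B0 → same block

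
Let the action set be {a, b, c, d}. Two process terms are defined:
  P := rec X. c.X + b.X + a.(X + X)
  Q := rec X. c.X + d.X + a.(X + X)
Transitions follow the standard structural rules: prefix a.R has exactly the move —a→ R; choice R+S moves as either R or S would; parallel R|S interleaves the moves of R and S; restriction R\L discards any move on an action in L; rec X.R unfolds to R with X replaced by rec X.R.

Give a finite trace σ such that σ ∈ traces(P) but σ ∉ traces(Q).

b

P's transition system — 2 states:
  u0 = rec X. c.X + b.X + a.(X + X) has moves —a→ u1, —b→ u0, —c→ u0
  u1 = (rec X. c.X + b.X + a.(X + X)) + (rec X. c.X + b.X + a.(X + X)) has moves —a→ u1, —b→ u0, —c→ u0
Q's transition system — 2 states:
  v0 = rec X. c.X + d.X + a.(X + X) has moves —a→ v1, —c→ v0, —d→ v0
  v1 = (rec X. c.X + d.X + a.(X + X)) + (rec X. c.X + d.X + a.(X + X)) has moves —a→ v1, —c→ v0, —d→ v0
Trace ⟨b⟩ through P, begin at {u0}:
  step 1 (b): {u0}
  ✓ P
Trace ⟨b⟩ through Q, begin at {v0}:
  step 1 (b): no successor for Q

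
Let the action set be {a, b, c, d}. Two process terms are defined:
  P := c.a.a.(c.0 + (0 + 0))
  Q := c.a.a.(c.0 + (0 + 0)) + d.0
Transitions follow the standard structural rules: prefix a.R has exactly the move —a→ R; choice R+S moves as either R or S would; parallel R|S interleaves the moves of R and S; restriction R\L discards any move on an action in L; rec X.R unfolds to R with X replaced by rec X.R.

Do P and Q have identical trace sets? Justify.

NO — witness ⟨d⟩

Reachable graph of P (5 states):
  p0 = c.a.a.(c.0 + (0 + 0)) has moves =c=> p1
  p1 = a.a.(c.0 + (0 + 0)) has moves =a=> p2
  p2 = a.(c.0 + (0 + 0)) has moves =a=> p3
  p3 = c.0 + (0 + 0) has moves =c=> p4
  p4 = 0 has moves stopped
Reachable graph of Q (5 states):
  q0 = c.a.a.(c.0 + (0 + 0)) + d.0 has moves =c=> q1, =d=> q2
  q1 = a.a.(c.0 + (0 + 0)) has moves =a=> q3
  q2 = 0 has moves stopped
  q3 = a.(c.0 + (0 + 0)) has moves =a=> q4
  q4 = c.0 + (0 + 0) has moves =c=> q2
Executing d from Q (initial set {q0}):
  [1] d ⇒ {q2}
  — Q admits the full trace.
Executing d from P (initial set {p0}):
  [1] d ⇒ no successor for P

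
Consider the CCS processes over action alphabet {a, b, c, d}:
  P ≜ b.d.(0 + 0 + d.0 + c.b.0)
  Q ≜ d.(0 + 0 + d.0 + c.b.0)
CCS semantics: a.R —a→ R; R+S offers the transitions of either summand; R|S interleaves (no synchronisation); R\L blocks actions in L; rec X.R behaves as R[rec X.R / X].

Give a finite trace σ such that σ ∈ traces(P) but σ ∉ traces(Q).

b

LTS(P): 5 reachable states
  u0 = b.d.(0 + 0 + d.0 + c.b.0) has moves —b→ u1
  u1 = d.(0 + 0 + d.0 + c.b.0) has moves —d→ u2
  u2 = 0 + 0 + d.0 + c.b.0 has moves —c→ u3, —d→ u4
  u3 = b.0 has moves —b→ u4
  u4 = 0 has moves ·
LTS(Q): 4 reachable states
  v0 = d.(0 + 0 + d.0 + c.b.0) has moves —d→ v1
  v1 = 0 + 0 + d.0 + c.b.0 has moves —c→ v2, —d→ v3
  v2 = b.0 has moves —b→ v3
  v3 = 0 has moves ·
Executing b from P (initial set {u0}):
  after b @ step 1: {u1}
  ✓ P
Executing b from Q (initial set {v0}):
  after b @ step 1: ∅ (Q stuck)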